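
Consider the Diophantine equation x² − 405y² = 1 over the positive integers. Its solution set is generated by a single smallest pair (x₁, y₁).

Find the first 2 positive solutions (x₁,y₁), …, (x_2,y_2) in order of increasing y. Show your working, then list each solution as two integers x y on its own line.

161 8
51841 2576

[20; 8,40] for √405; ℓ=2 ⇒ convergent index 1
a_0=20:  p_0=20·1+0=20,  q_0=20·0+1=1
a_1=8:  p_1=8·20+1=161,  q_1=8·1+0=8
→ (161, 8).  Check: 161²=25921, 405·8²=25920, difference 1.
n=2: (161,8)∘(161,8) = (161·161+405·8·8, 161·8+8·161) = (51841,2576)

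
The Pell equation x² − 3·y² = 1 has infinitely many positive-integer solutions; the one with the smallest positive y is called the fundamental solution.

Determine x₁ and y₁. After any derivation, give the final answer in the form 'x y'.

2 1

√3 = [1; 1,2, …], period ℓ=2 (even) → k=1
a_0=1:  p_0=1·1+0=1,  q_0=1·0+1=1
a_1=1:  p_1=1·1+1=2,  q_1=1·1+0=1
(x₁, y₁) = (2, 1);  2² − 3·1² = 1 ✓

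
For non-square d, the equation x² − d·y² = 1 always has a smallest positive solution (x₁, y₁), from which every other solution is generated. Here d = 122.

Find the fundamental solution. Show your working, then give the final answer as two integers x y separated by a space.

243 22

√122 → a₀=11, period (22); ℓ=1 odd so k=1
a_0=11:  p_0=11·1+0=11,  q_0=11·0+1=1
a_1=22:  p_1=22·11+1=243,  q_1=22·1+0=22
fundamental: x₁=243, y₁=22  (since 59049 − 122·484 = 1)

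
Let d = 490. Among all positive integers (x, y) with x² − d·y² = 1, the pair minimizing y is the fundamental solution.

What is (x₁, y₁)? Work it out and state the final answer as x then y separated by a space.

d=490: √d = [22; 7,2,1,4,4,4,1,2,7,44] (ℓ=10, even), read p_9/q_9
a_0=22:  p_0=22·1+0=22,  q_0=22·0+1=1
…
a_2=2:  p_2=2·155+22=332,  q_2=2·7+1=15
…
a_4=4:  p_4=4·487+332=2280,  q_4=4·22+15=103
…
a_6=4:  p_6=4·9607+2280=40708,  q_6=4·434+103=1839
a_7=1:  p_7=1·40708+9607=50315,  q_7=1·1839+434=2273
a_8=2:  p_8=2·50315+40708=141338,  q_8=2·2273+1839=6385
a_9=7:  p_9=7·141338+50315=1039681,  q_9=7·6385+2273=46968
→ (1039681, 46968).  Check: 1039681²=1080936581761, 490·46968²=1080936581760, difference 1.

1039681 46968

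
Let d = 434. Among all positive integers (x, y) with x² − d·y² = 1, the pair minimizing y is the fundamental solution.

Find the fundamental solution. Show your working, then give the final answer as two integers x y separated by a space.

√434 = [20; 1,4,1,40, …], period ℓ=4 (even) → k=3
step 0: (20, 1)  from 20·(1,0) + (0,1)
…
step 2: (104, 5)  from 4·(21,1) + (20,1)
step 3: (125, 6)  from 1·(104,5) + (21,1)
(x₁, y₁) = (125, 6);  125² − 434·6² = 1 ✓

125 6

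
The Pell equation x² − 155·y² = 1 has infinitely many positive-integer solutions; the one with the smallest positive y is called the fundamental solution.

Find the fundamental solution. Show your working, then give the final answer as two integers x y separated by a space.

[12; 2,4,2,24] for √155; ℓ=4 ⇒ convergent index 3
a_0=12:  p_0=12·1+0=12,  q_0=12·0+1=1
a_1=2:  p_1=2·12+1=25,  q_1=2·1+0=2
a_2=4:  p_2=4·25+12=112,  q_2=4·2+1=9
a_3=2:  p_3=2·112+25=249,  q_3=2·9+2=20
(x₁, y₁) = (249, 20);  249² − 155·20² = 1 ✓

249 20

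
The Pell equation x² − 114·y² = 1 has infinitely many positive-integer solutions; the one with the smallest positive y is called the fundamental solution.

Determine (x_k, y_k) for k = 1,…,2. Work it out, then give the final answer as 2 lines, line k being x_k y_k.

√114 = [10; 1,2,10,2,1,20, …], period ℓ=6 (even) → k=5
i=0: a=10 ⇒ p=10, q=1
…
i=4: a=2 ⇒ p=694, q=65
i=5: a=1 ⇒ p=1025, q=96
fundamental: x₁=1025, y₁=96  (since 1050625 − 114·9216 = 1)
n=2: (1025,96)∘(1025,96) = (1025·1025+114·96·96, 1025·96+96·1025) = (2101249,196800)

1025 96
2101249 196800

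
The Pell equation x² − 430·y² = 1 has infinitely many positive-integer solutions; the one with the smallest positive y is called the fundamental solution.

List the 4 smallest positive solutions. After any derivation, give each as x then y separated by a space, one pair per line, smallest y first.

√430 = [20; 1,2,1,3,1,…,2,1,40, …], period ℓ=14 (even) → k=13
step 0: (20, 1)  from 20·(1,0) + (0,1)
…
step 3: (83, 4)  from 1·(62,3) + (21,1)
step 4: (311, 15)  from 3·(83,4) + (62,3)
step 5: (394, 19)  from 1·(311,15) + (83,4)
…
step 8: (133439, 6435)  from 6·(21794,1051) + (2675,129)
step 9: (155233, 7486)  from 1·(133439,6435) + (21794,1051)
step 10: (599138, 28893)  from 3·(155233,7486) + (133439,6435)
step 11: (754371, 36379)  from 1·(599138,28893) + (155233,7486)
step 12: (2107880, 101651)  from 2·(754371,36379) + (599138,28893)
step 13: (2862251, 138030)  from 1·(2107880,101651) + (754371,36379)
(x₁, y₁) = (2862251, 138030);  2862251² − 430·138030² = 1 ✓
k=2:  x_2 = 2862251·2862251+430·138030·138030 = 16384961574001,  y_2 = 2862251·138030+138030·2862251 = 790153011060
k=3:  x_3 = 2862251·16384961574001+430·138030·790153011060 = 93795745300289010251,  y_3 = 2862251·790153011060+138030·16384961574001 = 4523232492118854090
k=4:  x_4 = 2862251·93795745300289010251+430·138030·4523232492118854090 = 536933931562978654798296001,  y_4 = 2862251·4523232492118854090+138030·93795745300289010251 = 25893253447598574322902120

2862251 138030
16384961574001 790153011060
93795745300289010251 4523232492118854090
536933931562978654798296001 25893253447598574322902120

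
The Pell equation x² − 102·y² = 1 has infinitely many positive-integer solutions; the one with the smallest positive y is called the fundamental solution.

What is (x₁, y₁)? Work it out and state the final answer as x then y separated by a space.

√102 → a₀=10, period (10,20); ℓ=2 even so k=1
i=0: a=10 ⇒ p=10, q=1
i=1: a=10 ⇒ p=101, q=10
→ (101, 10).  Check: 101²=10201, 102·10²=10200, difference 1.

101 10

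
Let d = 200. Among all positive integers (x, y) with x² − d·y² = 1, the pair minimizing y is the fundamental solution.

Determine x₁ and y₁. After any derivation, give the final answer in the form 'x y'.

99 7

d=200: √d = [14; 7,28] (ℓ=2, even), read p_1/q_1
a_0=14:  p_0=14·1+0=14,  q_0=14·0+1=1
a_1=7:  p_1=7·14+1=99,  q_1=7·1+0=7
(x₁, y₁) = (99, 7);  99² − 200·7² = 1 ✓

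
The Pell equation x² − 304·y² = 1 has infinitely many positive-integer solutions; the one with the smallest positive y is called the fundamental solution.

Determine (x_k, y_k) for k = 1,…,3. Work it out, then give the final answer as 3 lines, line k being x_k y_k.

57799 3315
6681448801 383207370
772362118440199 44298005553945

√304 → a₀=17, period (2,3,2,1,1,1,1,1,2,3,2,34); ℓ=12 even so k=11
k=0  a_k=17  p_k/q_k = 17/1
…
k=6  a_k=1  p_k/q_k = 1081/62
…
k=10  a_k=3  p_k/q_k = 25177/1444
k=11  a_k=2  p_k/q_k = 57799/3315
→ (57799, 3315).  Check: 57799²=3340724401, 304·3315²=3340724400, difference 1.
(x_2, y_2) = (57799·57799 + 304·3315·3315, 57799·3315 + 3315·57799) = (6681448801, 383207370)
(x_3, y_3) = (57799·6681448801 + 304·3315·383207370, 57799·383207370 + 3315·6681448801) = (772362118440199, 44298005553945)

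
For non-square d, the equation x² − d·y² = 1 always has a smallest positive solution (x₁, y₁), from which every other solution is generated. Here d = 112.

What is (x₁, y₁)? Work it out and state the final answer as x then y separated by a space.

127 12

d=112: √d = [10; 1,1,2,1,1,20] (ℓ=6, even), read p_5/q_5
i=0: a=10 ⇒ p=10, q=1
i=1: a=1 ⇒ p=11, q=1
…
i=4: a=1 ⇒ p=74, q=7
i=5: a=1 ⇒ p=127, q=12
→ (127, 12).  Check: 127²=16129, 112·12²=16128, difference 1.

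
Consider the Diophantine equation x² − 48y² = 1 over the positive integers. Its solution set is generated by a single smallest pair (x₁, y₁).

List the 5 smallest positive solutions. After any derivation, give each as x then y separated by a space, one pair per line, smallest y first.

7 1
97 14
1351 195
18817 2716
262087 37829

d=48: √d = [6; 1,12] (ℓ=2, even), read p_1/q_1
a_0=6:  p_0=6·1+0=6,  q_0=6·0+1=1
a_1=1:  p_1=1·6+1=7,  q_1=1·1+0=1
fundamental: x₁=7, y₁=1  (since 49 − 48·1 = 1)
k=2:  x_2 = 7·7+48·1·1 = 97,  y_2 = 7·1+1·7 = 14
k=3:  x_3 = 7·97+48·1·14 = 1351,  y_3 = 7·14+1·97 = 195
k=4:  x_4 = 7·1351+48·1·195 = 18817,  y_4 = 7·195+1·1351 = 2716
k=5:  x_5 = 7·18817+48·1·2716 = 262087,  y_5 = 7·2716+1·18817 = 37829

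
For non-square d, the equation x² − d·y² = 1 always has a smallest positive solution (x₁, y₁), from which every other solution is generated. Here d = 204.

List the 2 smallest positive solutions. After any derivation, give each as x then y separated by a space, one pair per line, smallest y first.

d=204: √d = [14; 3,1,1,6,1,1,3,28] (ℓ=8, even), read p_7/q_7
i=0: a=14 ⇒ p=14, q=1
…
i=6: a=1 ⇒ p=1414, q=99
i=7: a=3 ⇒ p=4999, q=350
fundamental: x₁=4999, y₁=350  (since 24990001 − 204·122500 = 1)
(4999+350√204)^2 = 49980001 + 3499300√204

4999 350
49980001 3499300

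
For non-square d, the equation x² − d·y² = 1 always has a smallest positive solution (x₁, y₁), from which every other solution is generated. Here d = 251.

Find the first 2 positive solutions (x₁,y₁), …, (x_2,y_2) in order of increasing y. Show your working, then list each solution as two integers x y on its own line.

3674890 231957
27009633024199 1704832919460

d=251: √d = [15; 1,5,2,1,2,…,5,1,30] (ℓ=14, even), read p_13/q_13
k=0  a_k=15  p_k/q_k = 15/1
…
k=2  a_k=5  p_k/q_k = 95/6
…
k=6  a_k=2  p_k/q_k = 1917/121
k=7  a_k=15  p_k/q_k = 29563/1866
…
k=10  a_k=1  p_k/q_k = 212692/13425
k=11  a_k=2  p_k/q_k = 577033/36422
k=12  a_k=5  p_k/q_k = 3097857/195535
k=13  a_k=1  p_k/q_k = 3674890/231957
(x₁, y₁) = (3674890, 231957);  3674890² − 251·231957² = 1 ✓
(x_2, y_2) = (3674890·3674890 + 251·231957·231957, 3674890·231957 + 231957·3674890) = (27009633024199, 1704832919460)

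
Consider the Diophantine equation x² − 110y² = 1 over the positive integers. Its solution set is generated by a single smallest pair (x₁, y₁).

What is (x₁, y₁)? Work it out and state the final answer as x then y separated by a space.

√110 = [10; 2,20, …], period ℓ=2 (even) → k=1
k=0  a_k=10  p_k/q_k = 10/1
k=1  a_k=2  p_k/q_k = 21/2
(x₁, y₁) = (21, 2);  21² − 110·2² = 1 ✓

21 2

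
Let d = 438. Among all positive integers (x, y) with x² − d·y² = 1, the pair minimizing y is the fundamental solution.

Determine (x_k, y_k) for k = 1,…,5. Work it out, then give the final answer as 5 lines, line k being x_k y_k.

293 14
171697 8204
100614149 4807530
58959719617 2817204376
34550295081413 1650876956806

√438 = [20; 1,12,1,40, …], period ℓ=4 (even) → k=3
step 0: (20, 1)  from 20·(1,0) + (0,1)
step 1: (21, 1)  from 1·(20,1) + (1,0)
step 2: (272, 13)  from 12·(21,1) + (20,1)
step 3: (293, 14)  from 1·(272,13) + (21,1)
(x₁, y₁) = (293, 14);  293² − 438·14² = 1 ✓
(293+14√438)^2 = 171697 + 8204√438
(293+14√438)^3 = 100614149 + 4807530√438
(293+14√438)^4 = 58959719617 + 2817204376√438
(293+14√438)^5 = 34550295081413 + 1650876956806√438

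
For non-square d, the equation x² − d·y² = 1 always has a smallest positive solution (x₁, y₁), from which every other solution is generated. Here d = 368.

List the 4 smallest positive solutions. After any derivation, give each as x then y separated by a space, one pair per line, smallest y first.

1151 60
2649601 138120
6099380351 317952180
14040770918401 731925780240

√368 → a₀=19, period (5,2,5,38); ℓ=4 even so k=3
step 0: (19, 1)  from 19·(1,0) + (0,1)
step 1: (96, 5)  from 5·(19,1) + (1,0)
step 2: (211, 11)  from 2·(96,5) + (19,1)
step 3: (1151, 60)  from 5·(211,11) + (96,5)
fundamental: x₁=1151, y₁=60  (since 1324801 − 368·3600 = 1)
(1151+60√368)^2 = 2649601 + 138120√368
(1151+60√368)^3 = 6099380351 + 317952180√368
(1151+60√368)^4 = 14040770918401 + 731925780240√368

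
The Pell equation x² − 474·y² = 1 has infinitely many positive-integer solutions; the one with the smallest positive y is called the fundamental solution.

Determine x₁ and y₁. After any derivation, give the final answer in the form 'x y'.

√474 → a₀=21, period (1,3,2,1,1,…,3,1,42); ℓ=14 even so k=13
a_0=21:  p_0=21·1+0=21,  q_0=21·0+1=1
…
a_2=3:  p_2=3·22+21=87,  q_2=3·1+1=4
…
a_5=1:  p_5=1·283+196=479,  q_5=1·13+9=22
a_6=1:  p_6=1·479+283=762,  q_6=1·22+13=35
…
a_12=3:  p_12=3·44218+16677=149331,  q_12=3·2031+766=6859
a_13=1:  p_13=1·149331+44218=193549,  q_13=1·6859+2031=8890
fundamental: x₁=193549, y₁=8890  (since 37461215401 − 474·79032100 = 1)

193549 8890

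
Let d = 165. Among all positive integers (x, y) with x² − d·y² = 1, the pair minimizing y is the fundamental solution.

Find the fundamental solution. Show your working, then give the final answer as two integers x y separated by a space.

1079 84

d=165: √d = [12; 1,5,2,5,1,24] (ℓ=6, even), read p_5/q_5
k=0  a_k=12  p_k/q_k = 12/1
…
k=4  a_k=5  p_k/q_k = 912/71
k=5  a_k=1  p_k/q_k = 1079/84
(x₁, y₁) = (1079, 84);  1079² − 165·84² = 1 ✓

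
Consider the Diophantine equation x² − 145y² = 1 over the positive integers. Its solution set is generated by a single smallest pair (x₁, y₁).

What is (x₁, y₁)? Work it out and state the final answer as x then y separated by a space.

289 24

√145 → a₀=12, period (24); ℓ=1 odd so k=1
step 0: (12, 1)  from 12·(1,0) + (0,1)
step 1: (289, 24)  from 24·(12,1) + (1,0)
(x₁, y₁) = (289, 24);  289² − 145·24² = 1 ✓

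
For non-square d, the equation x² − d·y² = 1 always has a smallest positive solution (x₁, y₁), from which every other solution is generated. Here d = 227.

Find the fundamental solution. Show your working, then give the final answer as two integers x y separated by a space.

√227 = [15; 15,30, …], period ℓ=2 (even) → k=1
step 0: (15, 1)  from 15·(1,0) + (0,1)
step 1: (226, 15)  from 15·(15,1) + (1,0)
→ (226, 15).  Check: 226²=51076, 227·15²=51075, difference 1.

226 15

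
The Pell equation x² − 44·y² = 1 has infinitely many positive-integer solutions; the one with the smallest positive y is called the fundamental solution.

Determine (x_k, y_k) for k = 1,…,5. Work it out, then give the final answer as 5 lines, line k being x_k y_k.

199 30
79201 11940
31521799 4752090
12545596801 1891319880
4993116004999 752740560150

d=44: √d = [6; 1,1,1,2,1,1,1,12] (ℓ=8, even), read p_7/q_7
i=0: a=6 ⇒ p=6, q=1
…
i=6: a=1 ⇒ p=126, q=19
i=7: a=1 ⇒ p=199, q=30
(x₁, y₁) = (199, 30);  199² − 44·30² = 1 ✓
n=2: (199,30)∘(199,30) = (199·199+44·30·30, 199·30+30·199) = (79201,11940)
n=3: (79201,11940)∘(199,30) = (199·79201+44·30·11940, 199·11940+30·79201) = (31521799,4752090)
n=4: (31521799,4752090)∘(199,30) = (199·31521799+44·30·4752090, 199·4752090+30·31521799) = (12545596801,1891319880)
n=5: (12545596801,1891319880)∘(199,30) = (199·12545596801+44·30·1891319880, 199·1891319880+30·12545596801) = (4993116004999,752740560150)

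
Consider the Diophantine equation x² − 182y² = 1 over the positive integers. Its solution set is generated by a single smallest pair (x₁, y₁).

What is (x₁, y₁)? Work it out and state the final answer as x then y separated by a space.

√182 → a₀=13, period (2,26); ℓ=2 even so k=1
step 0: (13, 1)  from 13·(1,0) + (0,1)
step 1: (27, 2)  from 2·(13,1) + (1,0)
(x₁, y₁) = (27, 2);  27² − 182·2² = 1 ✓

27 2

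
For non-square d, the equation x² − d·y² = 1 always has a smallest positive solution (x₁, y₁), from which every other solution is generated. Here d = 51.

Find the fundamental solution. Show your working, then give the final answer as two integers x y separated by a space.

50 7

d=51: √d = [7; 7,14] (ℓ=2, even), read p_1/q_1
i=0: a=7 ⇒ p=7, q=1
i=1: a=7 ⇒ p=50, q=7
→ (50, 7).  Check: 50²=2500, 51·7²=2499, difference 1.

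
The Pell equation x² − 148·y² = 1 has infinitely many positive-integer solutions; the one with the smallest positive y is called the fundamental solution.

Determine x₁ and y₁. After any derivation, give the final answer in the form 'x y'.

73 6

√148 = [12; 6,24, …], period ℓ=2 (even) → k=1
i=0: a=12 ⇒ p=12, q=1
i=1: a=6 ⇒ p=73, q=6
(x₁, y₁) = (73, 6);  73² − 148·6² = 1 ✓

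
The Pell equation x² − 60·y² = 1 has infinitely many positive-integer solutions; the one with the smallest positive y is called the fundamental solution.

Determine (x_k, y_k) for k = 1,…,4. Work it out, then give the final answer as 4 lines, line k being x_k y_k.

31 4
1921 248
119071 15372
7380481 952816

d=60: √d = [7; 1,2,1,14] (ℓ=4, even), read p_3/q_3
a_0=7:  p_0=7·1+0=7,  q_0=7·0+1=1
a_1=1:  p_1=1·7+1=8,  q_1=1·1+0=1
a_2=2:  p_2=2·8+7=23,  q_2=2·1+1=3
a_3=1:  p_3=1·23+8=31,  q_3=1·3+1=4
fundamental: x₁=31, y₁=4  (since 961 − 60·16 = 1)
k=2:  x_2 = 31·31+60·4·4 = 1921,  y_2 = 31·4+4·31 = 248
k=3:  x_3 = 31·1921+60·4·248 = 119071,  y_3 = 31·248+4·1921 = 15372
k=4:  x_4 = 31·119071+60·4·15372 = 7380481,  y_4 = 31·15372+4·119071 = 952816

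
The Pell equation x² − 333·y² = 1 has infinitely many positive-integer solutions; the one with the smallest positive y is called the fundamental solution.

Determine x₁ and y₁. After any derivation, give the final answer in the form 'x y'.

73 4

[18; 4,36] for √333; ℓ=2 ⇒ convergent index 1
k=0  a_k=18  p_k/q_k = 18/1
k=1  a_k=4  p_k/q_k = 73/4
→ (73, 4).  Check: 73²=5329, 333·4²=5328, difference 1.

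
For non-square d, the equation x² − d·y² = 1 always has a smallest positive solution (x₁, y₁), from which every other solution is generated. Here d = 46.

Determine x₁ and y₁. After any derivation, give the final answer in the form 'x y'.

24335 3588

√46 = [6; 1,3,1,1,2,6,2,1,1,3,1,12, …], period ℓ=12 (even) → k=11
i=0: a=6 ⇒ p=6, q=1
…
i=2: a=3 ⇒ p=27, q=4
…
i=4: a=1 ⇒ p=61, q=9
i=5: a=2 ⇒ p=156, q=23
…
i=7: a=2 ⇒ p=2150, q=317
…
i=10: a=3 ⇒ p=19038, q=2807
i=11: a=1 ⇒ p=24335, q=3588
fundamental: x₁=24335, y₁=3588  (since 592192225 − 46·12873744 = 1)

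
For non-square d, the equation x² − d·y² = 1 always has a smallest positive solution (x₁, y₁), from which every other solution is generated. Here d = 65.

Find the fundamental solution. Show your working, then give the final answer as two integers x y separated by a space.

129 16

[8; 16] for √65; ℓ=1 ⇒ convergent index 1
step 0: (8, 1)  from 8·(1,0) + (0,1)
step 1: (129, 16)  from 16·(8,1) + (1,0)
(x₁, y₁) = (129, 16);  129² − 65·16² = 1 ✓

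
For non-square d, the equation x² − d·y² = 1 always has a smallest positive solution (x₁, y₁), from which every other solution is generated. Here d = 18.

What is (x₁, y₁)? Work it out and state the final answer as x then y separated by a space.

[4; 4,8] for √18; ℓ=2 ⇒ convergent index 1
i=0: a=4 ⇒ p=4, q=1
i=1: a=4 ⇒ p=17, q=4
→ (17, 4).  Check: 17²=289, 18·4²=288, difference 1.

17 4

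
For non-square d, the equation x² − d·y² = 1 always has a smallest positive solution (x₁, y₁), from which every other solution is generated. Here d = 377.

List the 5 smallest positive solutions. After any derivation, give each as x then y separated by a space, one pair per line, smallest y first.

[19; 2,2,2,38] for √377; ℓ=4 ⇒ convergent index 3
k=0  a_k=19  p_k/q_k = 19/1
k=1  a_k=2  p_k/q_k = 39/2
k=2  a_k=2  p_k/q_k = 97/5
k=3  a_k=2  p_k/q_k = 233/12
fundamental: x₁=233, y₁=12  (since 54289 − 377·144 = 1)
(233+12√377)^2 = 108577 + 5592√377
(233+12√377)^3 = 50596649 + 2605860√377
(233+12√377)^4 = 23577929857 + 1214325168√377
(233+12√377)^5 = 10987264716713 + 565872922428√377

233 12
108577 5592
50596649 2605860
23577929857 1214325168
10987264716713 565872922428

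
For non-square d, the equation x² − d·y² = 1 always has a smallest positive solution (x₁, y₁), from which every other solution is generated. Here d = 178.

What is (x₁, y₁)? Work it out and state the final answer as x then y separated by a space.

1601 120

√178 → a₀=13, period (2,1,12,1,2,26); ℓ=6 even so k=5
k=0  a_k=13  p_k/q_k = 13/1
k=1  a_k=2  p_k/q_k = 27/2
…
k=3  a_k=12  p_k/q_k = 507/38
k=4  a_k=1  p_k/q_k = 547/41
k=5  a_k=2  p_k/q_k = 1601/120
fundamental: x₁=1601, y₁=120  (since 2563201 − 178·14400 = 1)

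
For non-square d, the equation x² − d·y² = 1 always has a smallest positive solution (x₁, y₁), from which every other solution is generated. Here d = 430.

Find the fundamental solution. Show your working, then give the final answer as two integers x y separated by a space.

2862251 138030

√430 = [20; 1,2,1,3,1,…,2,1,40, …], period ℓ=14 (even) → k=13
i=0: a=20 ⇒ p=20, q=1
i=1: a=1 ⇒ p=21, q=1
i=2: a=2 ⇒ p=62, q=3
…
i=4: a=3 ⇒ p=311, q=15
i=5: a=1 ⇒ p=394, q=19
…
i=7: a=8 ⇒ p=21794, q=1051
…
i=11: a=1 ⇒ p=754371, q=36379
i=12: a=2 ⇒ p=2107880, q=101651
i=13: a=1 ⇒ p=2862251, q=138030
(x₁, y₁) = (2862251, 138030);  2862251² − 430·138030² = 1 ✓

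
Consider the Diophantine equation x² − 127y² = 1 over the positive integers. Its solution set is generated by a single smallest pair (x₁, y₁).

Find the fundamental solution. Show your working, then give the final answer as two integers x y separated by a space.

4730624 419775

√127 = [11; 3,1,2,2,7,11,7,2,2,1,3,22, …], period ℓ=12 (even) → k=11
k=0  a_k=11  p_k/q_k = 11/1
…
k=5  a_k=7  p_k/q_k = 2175/193
…
k=8  a_k=2  p_k/q_k = 367620/32621
…
k=10  a_k=1  p_k/q_k = 1274561/113099
k=11  a_k=3  p_k/q_k = 4730624/419775
fundamental: x₁=4730624, y₁=419775  (since 22378803429376 − 127·176211050625 = 1)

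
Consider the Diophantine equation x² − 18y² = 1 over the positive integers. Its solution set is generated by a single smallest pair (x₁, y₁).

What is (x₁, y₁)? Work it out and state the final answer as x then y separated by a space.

17 4

[4; 4,8] for √18; ℓ=2 ⇒ convergent index 1
step 0: (4, 1)  from 4·(1,0) + (0,1)
step 1: (17, 4)  from 4·(4,1) + (1,0)
→ (17, 4).  Check: 17²=289, 18·4²=288, difference 1.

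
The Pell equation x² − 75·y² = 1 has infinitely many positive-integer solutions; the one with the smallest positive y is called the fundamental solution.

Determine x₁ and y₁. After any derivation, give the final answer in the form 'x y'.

√75 → a₀=8, period (1,1,1,16); ℓ=4 even so k=3
k=0  a_k=8  p_k/q_k = 8/1
…
k=2  a_k=1  p_k/q_k = 17/2
k=3  a_k=1  p_k/q_k = 26/3
fundamental: x₁=26, y₁=3  (since 676 − 75·9 = 1)

26 3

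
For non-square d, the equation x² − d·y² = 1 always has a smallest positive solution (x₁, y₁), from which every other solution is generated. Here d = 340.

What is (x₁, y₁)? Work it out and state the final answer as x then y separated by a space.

285769 15498

[18; 2,3,1,1,1,…,3,2,36] for √340; ℓ=14 ⇒ convergent index 13
k=0  a_k=18  p_k/q_k = 18/1
k=1  a_k=2  p_k/q_k = 37/2
k=2  a_k=3  p_k/q_k = 129/7
k=3  a_k=1  p_k/q_k = 166/9
k=4  a_k=1  p_k/q_k = 295/16
k=5  a_k=1  p_k/q_k = 461/25
k=6  a_k=1  p_k/q_k = 756/41
…
k=8  a_k=1  p_k/q_k = 7265/394
k=9  a_k=1  p_k/q_k = 13774/747
k=10  a_k=1  p_k/q_k = 21039/1141
k=11  a_k=1  p_k/q_k = 34813/1888
k=12  a_k=3  p_k/q_k = 125478/6805
k=13  a_k=2  p_k/q_k = 285769/15498
(x₁, y₁) = (285769, 15498);  285769² − 340·15498² = 1 ✓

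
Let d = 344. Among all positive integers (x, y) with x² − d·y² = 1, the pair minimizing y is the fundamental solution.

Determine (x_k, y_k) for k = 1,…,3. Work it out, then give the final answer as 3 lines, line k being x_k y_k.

10405 561
216528049 11674410
4505948689285 242944471539

d=344: √d = [18; 1,1,4,1,3,1,4,1,1,36] (ℓ=10, even), read p_9/q_9
i=0: a=18 ⇒ p=18, q=1
i=1: a=1 ⇒ p=19, q=1
…
i=5: a=3 ⇒ p=779, q=42
i=6: a=1 ⇒ p=983, q=53
i=7: a=4 ⇒ p=4711, q=254
i=8: a=1 ⇒ p=5694, q=307
i=9: a=1 ⇒ p=10405, q=561
fundamental: x₁=10405, y₁=561  (since 108264025 − 344·314721 = 1)
(x_2, y_2) = (10405·10405 + 344·561·561, 10405·561 + 561·10405) = (216528049, 11674410)
(x_3, y_3) = (10405·216528049 + 344·561·11674410, 10405·11674410 + 561·216528049) = (4505948689285, 242944471539)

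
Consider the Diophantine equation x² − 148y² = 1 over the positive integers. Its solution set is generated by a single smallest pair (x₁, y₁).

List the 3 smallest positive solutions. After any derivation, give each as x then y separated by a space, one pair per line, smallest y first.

[12; 6,24] for √148; ℓ=2 ⇒ convergent index 1
k=0  a_k=12  p_k/q_k = 12/1
k=1  a_k=6  p_k/q_k = 73/6
fundamental: x₁=73, y₁=6  (since 5329 − 148·36 = 1)
(73+6√148)^2 = 10657 + 876√148
(73+6√148)^3 = 1555849 + 127890√148

73 6
10657 876
1555849 127890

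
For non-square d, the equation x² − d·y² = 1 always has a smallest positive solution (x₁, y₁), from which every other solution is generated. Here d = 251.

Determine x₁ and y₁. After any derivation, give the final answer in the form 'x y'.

3674890 231957

√251 → a₀=15, period (1,5,2,1,2,…,5,1,30); ℓ=14 even so k=13
i=0: a=15 ⇒ p=15, q=1
i=1: a=1 ⇒ p=16, q=1
…
i=3: a=2 ⇒ p=206, q=13
i=4: a=1 ⇒ p=301, q=19
…
i=9: a=2 ⇒ p=151649, q=9572
…
i=11: a=2 ⇒ p=577033, q=36422
i=12: a=5 ⇒ p=3097857, q=195535
i=13: a=1 ⇒ p=3674890, q=231957
fundamental: x₁=3674890, y₁=231957  (since 13504816512100 − 251·53804049849 = 1)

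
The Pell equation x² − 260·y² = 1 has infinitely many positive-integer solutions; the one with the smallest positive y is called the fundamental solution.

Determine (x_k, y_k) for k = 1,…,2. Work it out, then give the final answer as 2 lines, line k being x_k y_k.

129 8
33281 2064

[16; 8,32] for √260; ℓ=2 ⇒ convergent index 1
k=0  a_k=16  p_k/q_k = 16/1
k=1  a_k=8  p_k/q_k = 129/8
(x₁, y₁) = (129, 8);  129² − 260·8² = 1 ✓
n=2: (129,8)∘(129,8) = (129·129+260·8·8, 129·8+8·129) = (33281,2064)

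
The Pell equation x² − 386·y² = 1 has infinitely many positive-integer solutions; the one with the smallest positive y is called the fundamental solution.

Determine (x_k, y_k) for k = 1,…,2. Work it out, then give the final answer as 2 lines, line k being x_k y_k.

111555 5678
24889036049 1266818580

d=386: √d = [19; 1,1,1,4,1,18,1,4,1,1,1,38] (ℓ=12, even), read p_11/q_11
step 0: (19, 1)  from 19·(1,0) + (0,1)
step 1: (20, 1)  from 1·(19,1) + (1,0)
step 2: (39, 2)  from 1·(20,1) + (19,1)
step 3: (59, 3)  from 1·(39,2) + (20,1)
step 4: (275, 14)  from 4·(59,3) + (39,2)
step 5: (334, 17)  from 1·(275,14) + (59,3)
step 6: (6287, 320)  from 18·(334,17) + (275,14)
…
step 9: (39392, 2005)  from 1·(32771,1668) + (6621,337)
step 10: (72163, 3673)  from 1·(39392,2005) + (32771,1668)
step 11: (111555, 5678)  from 1·(72163,3673) + (39392,2005)
→ (111555, 5678).  Check: 111555²=12444518025, 386·5678²=12444518024, difference 1.
(x_2, y_2) = (111555·111555 + 386·5678·5678, 111555·5678 + 5678·111555) = (24889036049, 1266818580)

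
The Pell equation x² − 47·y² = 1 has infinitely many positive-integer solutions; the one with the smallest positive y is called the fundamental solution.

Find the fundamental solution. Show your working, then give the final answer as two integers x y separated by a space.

√47 = [6; 1,5,1,12, …], period ℓ=4 (even) → k=3
step 0: (6, 1)  from 6·(1,0) + (0,1)
…
step 2: (41, 6)  from 5·(7,1) + (6,1)
step 3: (48, 7)  from 1·(41,6) + (7,1)
fundamental: x₁=48, y₁=7  (since 2304 − 47·49 = 1)

48 7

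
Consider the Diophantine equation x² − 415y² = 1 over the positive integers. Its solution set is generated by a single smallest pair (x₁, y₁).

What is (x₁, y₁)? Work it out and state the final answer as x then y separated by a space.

d=415: √d = [20; 2,1,2,4,6,…,1,2,40] (ℓ=16, even), read p_15/q_15
k=0  a_k=20  p_k/q_k = 20/1
…
k=2  a_k=1  p_k/q_k = 61/3
k=3  a_k=2  p_k/q_k = 163/8
k=4  a_k=4  p_k/q_k = 713/35
k=5  a_k=6  p_k/q_k = 4441/218
…
k=8  a_k=3  p_k/q_k = 33939/1666
…
k=11  a_k=6  p_k/q_k = 508372/24955
k=12  a_k=4  p_k/q_k = 2110961/103623
…
k=14  a_k=1  p_k/q_k = 6841255/335824
k=15  a_k=2  p_k/q_k = 18412804/903849
→ (18412804, 903849).  Check: 18412804²=339031351142416, 415·903849²=339031351142415, difference 1.

18412804 903849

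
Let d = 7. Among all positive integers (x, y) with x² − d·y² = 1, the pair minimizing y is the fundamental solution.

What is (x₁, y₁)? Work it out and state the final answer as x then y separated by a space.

8 3

√7 → a₀=2, period (1,1,1,4); ℓ=4 even so k=3
k=0  a_k=2  p_k/q_k = 2/1
…
k=2  a_k=1  p_k/q_k = 5/2
k=3  a_k=1  p_k/q_k = 8/3
fundamental: x₁=8, y₁=3  (since 64 − 7·9 = 1)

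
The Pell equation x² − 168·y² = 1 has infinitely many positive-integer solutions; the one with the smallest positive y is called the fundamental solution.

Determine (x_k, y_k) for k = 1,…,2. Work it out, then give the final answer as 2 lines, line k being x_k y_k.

d=168: √d = [12; 1,24] (ℓ=2, even), read p_1/q_1
a_0=12:  p_0=12·1+0=12,  q_0=12·0+1=1
a_1=1:  p_1=1·12+1=13,  q_1=1·1+0=1
fundamental: x₁=13, y₁=1  (since 169 − 168·1 = 1)
(x_2, y_2) = (13·13 + 168·1·1, 13·1 + 1·13) = (337, 26)

13 1
337 26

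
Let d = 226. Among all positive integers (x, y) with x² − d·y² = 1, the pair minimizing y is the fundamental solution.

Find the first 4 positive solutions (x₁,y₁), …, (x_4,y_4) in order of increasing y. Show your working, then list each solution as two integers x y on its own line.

√226 → a₀=15, period (30); ℓ=1 odd so k=1
i=0: a=15 ⇒ p=15, q=1
i=1: a=30 ⇒ p=451, q=30
fundamental: x₁=451, y₁=30  (since 203401 − 226·900 = 1)
(451+30√226)^2 = 406801 + 27060√226
(451+30√226)^3 = 366934051 + 24408090√226
(451+30√226)^4 = 330974107201 + 22016070120√226

451 30
406801 27060
366934051 24408090
330974107201 22016070120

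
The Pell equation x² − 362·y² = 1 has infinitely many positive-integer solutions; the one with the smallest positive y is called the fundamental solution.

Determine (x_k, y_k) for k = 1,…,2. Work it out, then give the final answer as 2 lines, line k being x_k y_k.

√362 → a₀=19, period (38); ℓ=1 odd so k=1
step 0: (19, 1)  from 19·(1,0) + (0,1)
step 1: (723, 38)  from 38·(19,1) + (1,0)
fundamental: x₁=723, y₁=38  (since 522729 − 362·1444 = 1)
n=2: (723,38)∘(723,38) = (723·723+362·38·38, 723·38+38·723) = (1045457,54948)

723 38
1045457 54948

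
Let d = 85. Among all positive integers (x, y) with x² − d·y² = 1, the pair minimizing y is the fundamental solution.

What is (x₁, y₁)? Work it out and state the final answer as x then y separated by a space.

√85 → a₀=9, period (4,1,1,4,18); ℓ=5 odd so k=9
k=0  a_k=9  p_k/q_k = 9/1
k=1  a_k=4  p_k/q_k = 37/4
…
k=4  a_k=4  p_k/q_k = 378/41
…
k=6  a_k=4  p_k/q_k = 27926/3029
k=7  a_k=1  p_k/q_k = 34813/3776
k=8  a_k=1  p_k/q_k = 62739/6805
k=9  a_k=4  p_k/q_k = 285769/30996
(x₁, y₁) = (285769, 30996);  285769² − 85·30996² = 1 ✓

285769 30996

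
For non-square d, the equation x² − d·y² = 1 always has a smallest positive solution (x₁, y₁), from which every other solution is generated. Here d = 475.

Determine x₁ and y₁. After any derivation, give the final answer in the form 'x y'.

√475 → a₀=21, period (1,3,1,6,2,6,1,3,1,42); ℓ=10 even so k=9
step 0: (21, 1)  from 21·(1,0) + (0,1)
step 1: (22, 1)  from 1·(21,1) + (1,0)
step 2: (87, 4)  from 3·(22,1) + (21,1)
…
step 4: (741, 34)  from 6·(109,5) + (87,4)
…
step 6: (10287, 472)  from 6·(1591,73) + (741,34)
…
step 8: (45921, 2107)  from 3·(11878,545) + (10287,472)
step 9: (57799, 2652)  from 1·(45921,2107) + (11878,545)
(x₁, y₁) = (57799, 2652);  57799² − 475·2652² = 1 ✓

57799 2652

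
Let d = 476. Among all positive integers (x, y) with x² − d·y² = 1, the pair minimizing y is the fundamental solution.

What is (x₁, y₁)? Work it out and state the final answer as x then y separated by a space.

28799 1320

[21; 1,4,2,10,2,4,1,42] for √476; ℓ=8 ⇒ convergent index 7
step 0: (21, 1)  from 21·(1,0) + (0,1)
step 1: (22, 1)  from 1·(21,1) + (1,0)
step 2: (109, 5)  from 4·(22,1) + (21,1)
step 3: (240, 11)  from 2·(109,5) + (22,1)
step 4: (2509, 115)  from 10·(240,11) + (109,5)
step 5: (5258, 241)  from 2·(2509,115) + (240,11)
step 6: (23541, 1079)  from 4·(5258,241) + (2509,115)
step 7: (28799, 1320)  from 1·(23541,1079) + (5258,241)
fundamental: x₁=28799, y₁=1320  (since 829382401 − 476·1742400 = 1)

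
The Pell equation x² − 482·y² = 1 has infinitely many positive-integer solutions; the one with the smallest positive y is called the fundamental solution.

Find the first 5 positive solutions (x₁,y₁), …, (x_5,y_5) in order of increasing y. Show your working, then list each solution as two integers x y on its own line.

d=482: √d = [21; 1,20,1,42] (ℓ=4, even), read p_3/q_3
step 0: (21, 1)  from 21·(1,0) + (0,1)
step 1: (22, 1)  from 1·(21,1) + (1,0)
step 2: (461, 21)  from 20·(22,1) + (21,1)
step 3: (483, 22)  from 1·(461,21) + (22,1)
(x₁, y₁) = (483, 22);  483² − 482·22² = 1 ✓
k=2:  x_2 = 483·483+482·22·22 = 466577,  y_2 = 483·22+22·483 = 21252
k=3:  x_3 = 483·466577+482·22·21252 = 450712899,  y_3 = 483·21252+22·466577 = 20529410
k=4:  x_4 = 483·450712899+482·22·20529410 = 435388193857,  y_4 = 483·20529410+22·450712899 = 19831388808
k=5:  x_5 = 483·435388193857+482·22·19831388808 = 420584544552963,  y_5 = 483·19831388808+22·435388193857 = 19157101059118

483 22
466577 21252
450712899 20529410
435388193857 19831388808
420584544552963 19157101059118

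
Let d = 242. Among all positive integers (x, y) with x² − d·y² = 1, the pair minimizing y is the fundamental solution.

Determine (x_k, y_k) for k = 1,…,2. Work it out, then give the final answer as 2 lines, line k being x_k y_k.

√242 → a₀=15, period (1,1,3,1,14,1,3,1,1,30); ℓ=10 even so k=9
i=0: a=15 ⇒ p=15, q=1
i=1: a=1 ⇒ p=16, q=1
…
i=3: a=3 ⇒ p=109, q=7
i=4: a=1 ⇒ p=140, q=9
i=5: a=14 ⇒ p=2069, q=133
i=6: a=1 ⇒ p=2209, q=142
i=7: a=3 ⇒ p=8696, q=559
i=8: a=1 ⇒ p=10905, q=701
i=9: a=1 ⇒ p=19601, q=1260
(x₁, y₁) = (19601, 1260);  19601² − 242·1260² = 1 ✓
n=2: (19601,1260)∘(19601,1260) = (19601·19601+242·1260·1260, 19601·1260+1260·19601) = (768398401,49394520)

19601 1260
768398401 49394520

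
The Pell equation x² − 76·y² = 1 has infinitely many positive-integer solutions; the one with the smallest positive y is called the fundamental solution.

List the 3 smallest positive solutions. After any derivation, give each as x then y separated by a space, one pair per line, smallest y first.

√76 → a₀=8, period (1,2,1,1,5,4,5,1,1,2,1,16); ℓ=12 even so k=11
a_0=8:  p_0=8·1+0=8,  q_0=8·0+1=1
a_1=1:  p_1=1·8+1=9,  q_1=1·1+0=1
a_2=2:  p_2=2·9+8=26,  q_2=2·1+1=3
…
a_7=5:  p_7=5·1421+340=7445,  q_7=5·163+39=854
a_8=1:  p_8=1·7445+1421=8866,  q_8=1·854+163=1017
a_9=1:  p_9=1·8866+7445=16311,  q_9=1·1017+854=1871
a_10=2:  p_10=2·16311+8866=41488,  q_10=2·1871+1017=4759
a_11=1:  p_11=1·41488+16311=57799,  q_11=1·4759+1871=6630
fundamental: x₁=57799, y₁=6630  (since 3340724401 − 76·43956900 = 1)
n=2: (57799,6630)∘(57799,6630) = (57799·57799+76·6630·6630, 57799·6630+6630·57799) = (6681448801,766414740)
n=3: (6681448801,766414740)∘(57799,6630) = (57799·6681448801+76·6630·766414740, 57799·766414740+6630·6681448801) = (772362118440199,88596011107890)

57799 6630
6681448801 766414740
772362118440199 88596011107890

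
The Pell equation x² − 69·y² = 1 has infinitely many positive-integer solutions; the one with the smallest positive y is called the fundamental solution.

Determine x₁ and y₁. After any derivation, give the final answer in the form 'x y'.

[8; 3,3,1,4,1,3,3,16] for √69; ℓ=8 ⇒ convergent index 7
i=0: a=8 ⇒ p=8, q=1
…
i=2: a=3 ⇒ p=83, q=10
i=3: a=1 ⇒ p=108, q=13
i=4: a=4 ⇒ p=515, q=62
…
i=6: a=3 ⇒ p=2384, q=287
i=7: a=3 ⇒ p=7775, q=936
fundamental: x₁=7775, y₁=936  (since 60450625 − 69·876096 = 1)

7775 936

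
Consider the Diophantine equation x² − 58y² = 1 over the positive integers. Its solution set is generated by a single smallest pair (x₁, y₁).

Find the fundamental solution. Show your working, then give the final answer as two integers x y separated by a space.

[7; 1,1,1,1,1,1,14] for √58; ℓ=7 ⇒ convergent index 13
step 0: (7, 1)  from 7·(1,0) + (0,1)
step 1: (8, 1)  from 1·(7,1) + (1,0)
…
step 7: (1447, 190)  from 14·(99,13) + (61,8)
step 8: (1546, 203)  from 1·(1447,190) + (99,13)
…
step 10: (4539, 596)  from 1·(2993,393) + (1546,203)
…
step 12: (12071, 1585)  from 1·(7532,989) + (4539,596)
step 13: (19603, 2574)  from 1·(12071,1585) + (7532,989)
fundamental: x₁=19603, y₁=2574  (since 384277609 − 58·6625476 = 1)

19603 2574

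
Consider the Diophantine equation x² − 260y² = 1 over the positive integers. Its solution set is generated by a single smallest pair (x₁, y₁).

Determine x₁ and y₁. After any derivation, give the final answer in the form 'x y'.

[16; 8,32] for √260; ℓ=2 ⇒ convergent index 1
k=0  a_k=16  p_k/q_k = 16/1
k=1  a_k=8  p_k/q_k = 129/8
fundamental: x₁=129, y₁=8  (since 16641 − 260·64 = 1)

129 8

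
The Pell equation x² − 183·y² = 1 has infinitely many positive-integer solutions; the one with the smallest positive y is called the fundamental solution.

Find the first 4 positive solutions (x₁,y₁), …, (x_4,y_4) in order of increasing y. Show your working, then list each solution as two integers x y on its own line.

√183 = [13; 1,1,8,1,1,26, …], period ℓ=6 (even) → k=5
i=0: a=13 ⇒ p=13, q=1
…
i=4: a=1 ⇒ p=257, q=19
i=5: a=1 ⇒ p=487, q=36
→ (487, 36).  Check: 487²=237169, 183·36²=237168, difference 1.
k=2:  x_2 = 487·487+183·36·36 = 474337,  y_2 = 487·36+36·487 = 35064
k=3:  x_3 = 487·474337+183·36·35064 = 462003751,  y_3 = 487·35064+36·474337 = 34152300
k=4:  x_4 = 487·462003751+183·36·34152300 = 449991179137,  y_4 = 487·34152300+36·462003751 = 33264305136

487 36
474337 35064
462003751 34152300
449991179137 33264305136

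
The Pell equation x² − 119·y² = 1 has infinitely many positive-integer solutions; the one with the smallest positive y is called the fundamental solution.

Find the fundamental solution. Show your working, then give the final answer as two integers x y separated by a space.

120 11

d=119: √d = [10; 1,9,1,20] (ℓ=4, even), read p_3/q_3
i=0: a=10 ⇒ p=10, q=1
…
i=2: a=9 ⇒ p=109, q=10
i=3: a=1 ⇒ p=120, q=11
fundamental: x₁=120, y₁=11  (since 14400 − 119·121 = 1)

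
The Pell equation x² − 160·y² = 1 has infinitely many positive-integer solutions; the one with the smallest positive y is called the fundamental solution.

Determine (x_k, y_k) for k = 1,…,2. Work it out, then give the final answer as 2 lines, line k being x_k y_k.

[12; 1,1,1,5,1,1,1,24] for √160; ℓ=8 ⇒ convergent index 7
a_0=12:  p_0=12·1+0=12,  q_0=12·0+1=1
a_1=1:  p_1=1·12+1=13,  q_1=1·1+0=1
a_2=1:  p_2=1·13+12=25,  q_2=1·1+1=2
…
a_4=5:  p_4=5·38+25=215,  q_4=5·3+2=17
a_5=1:  p_5=1·215+38=253,  q_5=1·17+3=20
a_6=1:  p_6=1·253+215=468,  q_6=1·20+17=37
a_7=1:  p_7=1·468+253=721,  q_7=1·37+20=57
(x₁, y₁) = (721, 57);  721² − 160·57² = 1 ✓
(721+57√160)^2 = 1039681 + 82194√160

721 57
1039681 82194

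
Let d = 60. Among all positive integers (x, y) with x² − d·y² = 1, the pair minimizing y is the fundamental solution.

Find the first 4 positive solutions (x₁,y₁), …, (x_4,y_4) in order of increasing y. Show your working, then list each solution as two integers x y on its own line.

d=60: √d = [7; 1,2,1,14] (ℓ=4, even), read p_3/q_3
step 0: (7, 1)  from 7·(1,0) + (0,1)
…
step 2: (23, 3)  from 2·(8,1) + (7,1)
step 3: (31, 4)  from 1·(23,3) + (8,1)
(x₁, y₁) = (31, 4);  31² − 60·4² = 1 ✓
n=2: (31,4)∘(31,4) = (31·31+60·4·4, 31·4+4·31) = (1921,248)
n=3: (1921,248)∘(31,4) = (31·1921+60·4·248, 31·248+4·1921) = (119071,15372)
n=4: (119071,15372)∘(31,4) = (31·119071+60·4·15372, 31·15372+4·119071) = (7380481,952816)

31 4
1921 248
119071 15372
7380481 952816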